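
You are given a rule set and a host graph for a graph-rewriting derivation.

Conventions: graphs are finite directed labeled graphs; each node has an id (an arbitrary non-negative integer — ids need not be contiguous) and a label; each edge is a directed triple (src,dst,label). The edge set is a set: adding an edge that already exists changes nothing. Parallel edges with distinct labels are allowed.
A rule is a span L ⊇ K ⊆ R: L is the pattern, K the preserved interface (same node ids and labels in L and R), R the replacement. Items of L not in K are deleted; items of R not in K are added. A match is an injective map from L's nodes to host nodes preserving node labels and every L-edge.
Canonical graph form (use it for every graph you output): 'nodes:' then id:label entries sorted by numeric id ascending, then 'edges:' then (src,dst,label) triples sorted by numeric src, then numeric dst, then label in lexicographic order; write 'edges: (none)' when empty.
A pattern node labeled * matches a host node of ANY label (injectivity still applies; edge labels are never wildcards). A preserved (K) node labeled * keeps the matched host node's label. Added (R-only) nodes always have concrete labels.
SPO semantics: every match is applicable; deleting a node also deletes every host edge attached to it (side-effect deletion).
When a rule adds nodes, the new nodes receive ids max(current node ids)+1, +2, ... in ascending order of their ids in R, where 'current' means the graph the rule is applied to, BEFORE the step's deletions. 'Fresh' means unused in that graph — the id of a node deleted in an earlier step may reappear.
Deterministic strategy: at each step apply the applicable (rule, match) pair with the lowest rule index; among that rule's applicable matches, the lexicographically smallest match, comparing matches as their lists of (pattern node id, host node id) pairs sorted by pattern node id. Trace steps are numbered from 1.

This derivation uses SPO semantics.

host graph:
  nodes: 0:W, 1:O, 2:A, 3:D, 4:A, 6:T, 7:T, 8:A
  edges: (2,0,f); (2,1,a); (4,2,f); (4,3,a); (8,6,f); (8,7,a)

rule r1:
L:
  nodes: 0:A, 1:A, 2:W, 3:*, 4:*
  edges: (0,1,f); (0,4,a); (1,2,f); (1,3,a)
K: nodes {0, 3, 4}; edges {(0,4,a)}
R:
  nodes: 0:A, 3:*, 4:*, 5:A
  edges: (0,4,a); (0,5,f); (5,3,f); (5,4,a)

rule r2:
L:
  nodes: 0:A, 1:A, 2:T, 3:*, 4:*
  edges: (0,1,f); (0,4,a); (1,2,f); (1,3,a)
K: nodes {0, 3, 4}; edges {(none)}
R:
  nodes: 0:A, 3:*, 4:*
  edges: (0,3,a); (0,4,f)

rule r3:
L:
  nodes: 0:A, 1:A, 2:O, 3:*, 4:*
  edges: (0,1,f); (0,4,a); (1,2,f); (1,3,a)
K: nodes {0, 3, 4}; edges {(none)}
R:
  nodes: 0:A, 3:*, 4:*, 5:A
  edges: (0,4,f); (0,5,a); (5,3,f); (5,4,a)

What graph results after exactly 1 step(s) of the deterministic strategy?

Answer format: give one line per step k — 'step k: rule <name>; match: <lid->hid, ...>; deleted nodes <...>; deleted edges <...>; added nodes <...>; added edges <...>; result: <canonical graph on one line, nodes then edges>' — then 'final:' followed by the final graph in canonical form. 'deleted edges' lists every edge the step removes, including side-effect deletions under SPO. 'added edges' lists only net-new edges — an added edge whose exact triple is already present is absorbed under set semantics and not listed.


step 1: rule r1; match: 0->4, 1->2, 2->0, 3->1, 4->3; deleted nodes 0, 2; deleted edges (2,0,f); (2,1,a); (4,2,f); added nodes 9; added edges (4,9,f); (9,1,f); (9,3,a); result: nodes: 1:O, 3:D, 4:A, 6:T, 7:T, 8:A, 9:A edges: (4,3,a); (4,9,f); (8,6,f); (8,7,a); (9,1,f); (9,3,a)
final:
nodes: 1:O, 3:D, 4:A, 6:T, 7:T, 8:A, 9:A
edges: (4,3,a); (4,9,f); (8,6,f); (8,7,a); (9,1,f); (9,3,a)


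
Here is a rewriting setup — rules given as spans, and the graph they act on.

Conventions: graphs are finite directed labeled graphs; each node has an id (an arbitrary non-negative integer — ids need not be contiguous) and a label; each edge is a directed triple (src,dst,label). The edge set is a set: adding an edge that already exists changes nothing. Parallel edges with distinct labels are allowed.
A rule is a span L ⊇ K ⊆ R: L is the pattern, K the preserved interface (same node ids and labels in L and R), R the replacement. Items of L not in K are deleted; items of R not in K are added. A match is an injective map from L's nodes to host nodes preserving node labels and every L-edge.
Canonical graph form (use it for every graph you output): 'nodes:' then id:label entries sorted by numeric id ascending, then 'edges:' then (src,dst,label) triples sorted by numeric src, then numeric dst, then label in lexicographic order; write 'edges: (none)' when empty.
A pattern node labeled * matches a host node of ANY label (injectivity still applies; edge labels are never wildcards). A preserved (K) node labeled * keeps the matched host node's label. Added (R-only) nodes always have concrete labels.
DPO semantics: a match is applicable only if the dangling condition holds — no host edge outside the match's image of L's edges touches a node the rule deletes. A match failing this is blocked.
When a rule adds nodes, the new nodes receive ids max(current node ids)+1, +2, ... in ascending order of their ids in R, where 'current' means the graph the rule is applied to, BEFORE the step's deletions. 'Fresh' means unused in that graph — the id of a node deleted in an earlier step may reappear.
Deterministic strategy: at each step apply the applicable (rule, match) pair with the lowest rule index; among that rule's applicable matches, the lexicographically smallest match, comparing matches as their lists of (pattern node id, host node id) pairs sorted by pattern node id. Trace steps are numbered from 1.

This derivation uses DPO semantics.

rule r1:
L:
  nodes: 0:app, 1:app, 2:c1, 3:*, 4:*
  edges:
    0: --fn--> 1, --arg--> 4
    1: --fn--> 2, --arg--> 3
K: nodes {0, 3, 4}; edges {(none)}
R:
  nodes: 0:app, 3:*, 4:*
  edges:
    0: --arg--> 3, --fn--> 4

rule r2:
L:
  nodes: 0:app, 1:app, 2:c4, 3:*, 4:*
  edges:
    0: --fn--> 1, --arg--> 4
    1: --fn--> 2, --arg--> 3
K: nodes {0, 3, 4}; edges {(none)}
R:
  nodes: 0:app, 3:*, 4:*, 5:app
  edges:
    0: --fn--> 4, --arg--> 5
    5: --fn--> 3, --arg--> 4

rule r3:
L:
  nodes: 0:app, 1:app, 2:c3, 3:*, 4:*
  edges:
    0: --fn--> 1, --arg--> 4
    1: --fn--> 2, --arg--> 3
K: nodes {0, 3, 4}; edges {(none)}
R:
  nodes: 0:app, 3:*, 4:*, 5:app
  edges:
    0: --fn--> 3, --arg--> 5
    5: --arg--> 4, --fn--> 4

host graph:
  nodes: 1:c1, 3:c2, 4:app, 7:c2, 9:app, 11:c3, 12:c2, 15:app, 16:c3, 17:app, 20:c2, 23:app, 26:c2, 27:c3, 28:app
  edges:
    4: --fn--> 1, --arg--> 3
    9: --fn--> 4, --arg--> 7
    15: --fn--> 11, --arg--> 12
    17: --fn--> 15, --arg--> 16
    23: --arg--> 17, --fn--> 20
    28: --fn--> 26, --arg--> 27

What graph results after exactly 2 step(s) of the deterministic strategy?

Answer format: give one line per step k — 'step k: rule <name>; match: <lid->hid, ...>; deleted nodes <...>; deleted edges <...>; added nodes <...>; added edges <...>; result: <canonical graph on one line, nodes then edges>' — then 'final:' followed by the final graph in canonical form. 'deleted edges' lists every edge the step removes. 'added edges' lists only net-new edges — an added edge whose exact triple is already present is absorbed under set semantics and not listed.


step 1: rule r1; match: 0->9, 1->4, 2->1, 3->3, 4->7; deleted nodes 1, 4; deleted edges (4,1,fn); (4,3,arg); (9,4,fn); (9,7,arg); added nodes (none); added edges (9,3,arg); (9,7,fn); result: nodes: 3:c2, 7:c2, 9:app, 11:c3, 12:c2, 15:app, 16:c3, 17:app, 20:c2, 23:app, 26:c2, 27:c3, 28:app edges: (9,3,arg); (9,7,fn); (15,11,fn); (15,12,arg); (17,15,fn); (17,16,arg); (23,17,arg); (23,20,fn); (28,26,fn); (28,27,arg)
step 2: rule r3; match: 0->17, 1->15, 2->11, 3->12, 4->16; deleted nodes 11, 15; deleted edges (15,11,fn); (15,12,arg); (17,15,fn); (17,16,arg); added nodes 29; added edges (17,12,fn); (17,29,arg); (29,16,arg); (29,16,fn); result: nodes: 3:c2, 7:c2, 9:app, 12:c2, 16:c3, 17:app, 20:c2, 23:app, 26:c2, 27:c3, 28:app, 29:app edges: (9,3,arg); (9,7,fn); (17,12,fn); (17,29,arg); (23,17,arg); (23,20,fn); (28,26,fn); (28,27,arg); (29,16,arg); (29,16,fn)
final:
nodes: 3:c2, 7:c2, 9:app, 12:c2, 16:c3, 17:app, 20:c2, 23:app, 26:c2, 27:c3, 28:app, 29:app
edges: (9,3,arg); (9,7,fn); (17,12,fn); (17,29,arg); (23,17,arg); (23,20,fn); (28,26,fn); (28,27,arg); (29,16,arg); (29,16,fn)


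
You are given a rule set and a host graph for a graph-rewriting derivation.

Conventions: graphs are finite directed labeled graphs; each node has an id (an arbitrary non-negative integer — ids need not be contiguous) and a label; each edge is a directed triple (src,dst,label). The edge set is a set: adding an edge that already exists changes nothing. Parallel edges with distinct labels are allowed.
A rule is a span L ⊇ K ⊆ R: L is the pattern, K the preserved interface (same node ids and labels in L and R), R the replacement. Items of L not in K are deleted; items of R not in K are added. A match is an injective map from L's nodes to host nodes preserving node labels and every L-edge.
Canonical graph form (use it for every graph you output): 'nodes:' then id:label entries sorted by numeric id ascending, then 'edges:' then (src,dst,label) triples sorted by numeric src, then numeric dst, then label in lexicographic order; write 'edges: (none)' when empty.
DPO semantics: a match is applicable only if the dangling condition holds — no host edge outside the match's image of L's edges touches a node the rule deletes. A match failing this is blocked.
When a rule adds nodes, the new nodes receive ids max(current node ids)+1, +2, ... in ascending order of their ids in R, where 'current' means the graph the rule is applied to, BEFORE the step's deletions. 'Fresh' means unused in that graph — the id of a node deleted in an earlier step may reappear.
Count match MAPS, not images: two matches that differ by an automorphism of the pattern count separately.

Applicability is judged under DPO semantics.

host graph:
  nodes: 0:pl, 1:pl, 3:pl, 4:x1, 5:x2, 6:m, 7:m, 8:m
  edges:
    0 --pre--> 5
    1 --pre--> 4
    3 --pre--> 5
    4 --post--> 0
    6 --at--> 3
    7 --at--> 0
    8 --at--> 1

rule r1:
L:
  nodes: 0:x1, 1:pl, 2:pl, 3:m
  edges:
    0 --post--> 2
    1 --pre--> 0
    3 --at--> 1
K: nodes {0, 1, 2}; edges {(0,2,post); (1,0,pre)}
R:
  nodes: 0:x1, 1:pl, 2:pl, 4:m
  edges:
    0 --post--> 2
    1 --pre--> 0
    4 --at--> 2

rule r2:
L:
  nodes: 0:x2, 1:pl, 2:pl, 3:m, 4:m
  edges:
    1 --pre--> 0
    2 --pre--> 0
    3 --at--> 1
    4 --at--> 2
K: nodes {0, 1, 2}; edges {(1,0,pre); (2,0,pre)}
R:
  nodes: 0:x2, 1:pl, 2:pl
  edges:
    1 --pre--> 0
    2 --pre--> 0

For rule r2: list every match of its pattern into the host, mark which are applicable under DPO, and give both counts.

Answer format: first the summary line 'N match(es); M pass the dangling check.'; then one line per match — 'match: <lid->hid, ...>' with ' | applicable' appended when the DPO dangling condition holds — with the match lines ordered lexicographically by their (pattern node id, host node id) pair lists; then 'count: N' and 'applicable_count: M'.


2 match(es); 2 pass the dangling check.
match: 0->5, 1->0, 2->3, 3->7, 4->6 | applicable
match: 0->5, 1->3, 2->0, 3->6, 4->7 | applicable
count: 2
applicable_count: 2


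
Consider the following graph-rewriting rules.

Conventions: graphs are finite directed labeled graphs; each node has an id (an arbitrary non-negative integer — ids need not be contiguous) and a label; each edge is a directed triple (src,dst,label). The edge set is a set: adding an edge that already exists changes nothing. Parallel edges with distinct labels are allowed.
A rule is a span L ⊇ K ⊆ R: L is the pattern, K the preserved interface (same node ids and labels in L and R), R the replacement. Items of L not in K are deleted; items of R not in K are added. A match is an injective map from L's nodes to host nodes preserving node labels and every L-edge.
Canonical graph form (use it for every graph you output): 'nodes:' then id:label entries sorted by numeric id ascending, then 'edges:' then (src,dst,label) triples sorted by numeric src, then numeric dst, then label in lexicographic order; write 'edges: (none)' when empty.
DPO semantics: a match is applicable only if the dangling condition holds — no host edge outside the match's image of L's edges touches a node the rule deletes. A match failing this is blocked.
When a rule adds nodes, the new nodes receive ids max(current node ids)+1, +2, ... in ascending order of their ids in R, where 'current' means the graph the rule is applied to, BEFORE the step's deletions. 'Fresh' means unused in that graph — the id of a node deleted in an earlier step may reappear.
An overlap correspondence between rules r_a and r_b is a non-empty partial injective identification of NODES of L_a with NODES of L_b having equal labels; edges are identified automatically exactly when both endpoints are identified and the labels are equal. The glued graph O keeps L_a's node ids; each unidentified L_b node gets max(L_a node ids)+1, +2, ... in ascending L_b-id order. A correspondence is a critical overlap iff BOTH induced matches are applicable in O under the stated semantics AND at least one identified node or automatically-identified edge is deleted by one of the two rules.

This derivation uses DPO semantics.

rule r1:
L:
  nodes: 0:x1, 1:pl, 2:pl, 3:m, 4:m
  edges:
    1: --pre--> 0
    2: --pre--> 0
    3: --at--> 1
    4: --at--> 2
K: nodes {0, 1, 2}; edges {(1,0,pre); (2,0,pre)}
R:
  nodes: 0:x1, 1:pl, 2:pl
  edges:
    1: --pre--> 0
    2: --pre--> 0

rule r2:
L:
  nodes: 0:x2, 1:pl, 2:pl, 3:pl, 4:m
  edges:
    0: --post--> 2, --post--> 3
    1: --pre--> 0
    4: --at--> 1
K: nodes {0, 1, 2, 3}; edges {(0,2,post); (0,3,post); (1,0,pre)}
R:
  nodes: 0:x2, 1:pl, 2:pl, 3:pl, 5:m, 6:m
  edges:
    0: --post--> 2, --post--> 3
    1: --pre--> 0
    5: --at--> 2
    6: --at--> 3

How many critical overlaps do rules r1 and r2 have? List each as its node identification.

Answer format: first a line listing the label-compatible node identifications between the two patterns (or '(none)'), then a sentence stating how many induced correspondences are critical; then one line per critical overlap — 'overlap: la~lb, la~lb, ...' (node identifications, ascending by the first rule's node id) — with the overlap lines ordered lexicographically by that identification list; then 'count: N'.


label-compatible node identifications between L(r1) and L(r2): 1~1, 1~2, 1~3, 2~1, 2~2, 2~3, 3~4, 4~4
6 of the induced correspondences are critical overlaps of r1 and r2.
overlap: 1~1, 2~2, 3~4
overlap: 1~1, 2~3, 3~4
overlap: 1~1, 3~4
overlap: 1~2, 2~1, 4~4
overlap: 1~3, 2~1, 4~4
overlap: 2~1, 4~4
count: 6


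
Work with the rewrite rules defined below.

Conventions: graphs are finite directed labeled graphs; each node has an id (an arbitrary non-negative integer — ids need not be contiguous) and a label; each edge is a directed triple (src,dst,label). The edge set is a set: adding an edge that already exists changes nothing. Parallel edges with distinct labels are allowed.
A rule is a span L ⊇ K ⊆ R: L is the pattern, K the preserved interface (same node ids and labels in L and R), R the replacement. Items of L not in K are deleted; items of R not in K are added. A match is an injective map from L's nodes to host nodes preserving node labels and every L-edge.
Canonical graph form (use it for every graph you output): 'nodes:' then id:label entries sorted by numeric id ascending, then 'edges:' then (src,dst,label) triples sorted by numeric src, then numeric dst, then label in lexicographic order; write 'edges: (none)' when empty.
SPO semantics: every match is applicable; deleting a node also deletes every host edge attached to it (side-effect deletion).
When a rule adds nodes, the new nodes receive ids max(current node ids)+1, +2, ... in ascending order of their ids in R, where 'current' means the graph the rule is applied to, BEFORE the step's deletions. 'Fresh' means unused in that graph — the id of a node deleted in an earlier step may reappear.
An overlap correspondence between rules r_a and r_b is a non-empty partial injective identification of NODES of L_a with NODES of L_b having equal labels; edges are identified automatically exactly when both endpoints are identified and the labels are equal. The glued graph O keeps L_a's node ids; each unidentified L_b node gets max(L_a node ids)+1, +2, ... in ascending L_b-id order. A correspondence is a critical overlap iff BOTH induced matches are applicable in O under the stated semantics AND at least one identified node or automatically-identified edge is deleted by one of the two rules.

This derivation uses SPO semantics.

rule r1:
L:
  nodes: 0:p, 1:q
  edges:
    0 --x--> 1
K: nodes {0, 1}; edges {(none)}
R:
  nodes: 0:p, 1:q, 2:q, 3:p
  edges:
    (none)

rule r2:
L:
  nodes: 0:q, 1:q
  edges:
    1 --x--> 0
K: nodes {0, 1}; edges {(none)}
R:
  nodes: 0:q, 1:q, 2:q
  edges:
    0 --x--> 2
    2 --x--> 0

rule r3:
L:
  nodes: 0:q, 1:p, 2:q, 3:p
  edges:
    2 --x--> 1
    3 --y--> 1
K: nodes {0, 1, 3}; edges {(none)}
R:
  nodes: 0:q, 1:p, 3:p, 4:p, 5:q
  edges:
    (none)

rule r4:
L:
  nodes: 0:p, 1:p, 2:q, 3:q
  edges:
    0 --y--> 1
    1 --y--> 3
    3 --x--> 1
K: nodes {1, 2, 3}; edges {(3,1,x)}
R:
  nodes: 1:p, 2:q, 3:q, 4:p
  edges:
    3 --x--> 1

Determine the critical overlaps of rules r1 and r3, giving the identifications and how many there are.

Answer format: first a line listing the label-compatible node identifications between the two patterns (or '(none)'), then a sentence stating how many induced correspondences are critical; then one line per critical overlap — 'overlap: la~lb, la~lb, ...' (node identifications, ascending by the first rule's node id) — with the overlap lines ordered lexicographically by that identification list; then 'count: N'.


label-compatible node identifications between L(r1) and L(r3): 0~1, 0~3, 1~0, 1~2
3 of the induced correspondences are critical overlaps of r1 and r3.
overlap: 0~1, 1~2
overlap: 0~3, 1~2
overlap: 1~2
count: 3


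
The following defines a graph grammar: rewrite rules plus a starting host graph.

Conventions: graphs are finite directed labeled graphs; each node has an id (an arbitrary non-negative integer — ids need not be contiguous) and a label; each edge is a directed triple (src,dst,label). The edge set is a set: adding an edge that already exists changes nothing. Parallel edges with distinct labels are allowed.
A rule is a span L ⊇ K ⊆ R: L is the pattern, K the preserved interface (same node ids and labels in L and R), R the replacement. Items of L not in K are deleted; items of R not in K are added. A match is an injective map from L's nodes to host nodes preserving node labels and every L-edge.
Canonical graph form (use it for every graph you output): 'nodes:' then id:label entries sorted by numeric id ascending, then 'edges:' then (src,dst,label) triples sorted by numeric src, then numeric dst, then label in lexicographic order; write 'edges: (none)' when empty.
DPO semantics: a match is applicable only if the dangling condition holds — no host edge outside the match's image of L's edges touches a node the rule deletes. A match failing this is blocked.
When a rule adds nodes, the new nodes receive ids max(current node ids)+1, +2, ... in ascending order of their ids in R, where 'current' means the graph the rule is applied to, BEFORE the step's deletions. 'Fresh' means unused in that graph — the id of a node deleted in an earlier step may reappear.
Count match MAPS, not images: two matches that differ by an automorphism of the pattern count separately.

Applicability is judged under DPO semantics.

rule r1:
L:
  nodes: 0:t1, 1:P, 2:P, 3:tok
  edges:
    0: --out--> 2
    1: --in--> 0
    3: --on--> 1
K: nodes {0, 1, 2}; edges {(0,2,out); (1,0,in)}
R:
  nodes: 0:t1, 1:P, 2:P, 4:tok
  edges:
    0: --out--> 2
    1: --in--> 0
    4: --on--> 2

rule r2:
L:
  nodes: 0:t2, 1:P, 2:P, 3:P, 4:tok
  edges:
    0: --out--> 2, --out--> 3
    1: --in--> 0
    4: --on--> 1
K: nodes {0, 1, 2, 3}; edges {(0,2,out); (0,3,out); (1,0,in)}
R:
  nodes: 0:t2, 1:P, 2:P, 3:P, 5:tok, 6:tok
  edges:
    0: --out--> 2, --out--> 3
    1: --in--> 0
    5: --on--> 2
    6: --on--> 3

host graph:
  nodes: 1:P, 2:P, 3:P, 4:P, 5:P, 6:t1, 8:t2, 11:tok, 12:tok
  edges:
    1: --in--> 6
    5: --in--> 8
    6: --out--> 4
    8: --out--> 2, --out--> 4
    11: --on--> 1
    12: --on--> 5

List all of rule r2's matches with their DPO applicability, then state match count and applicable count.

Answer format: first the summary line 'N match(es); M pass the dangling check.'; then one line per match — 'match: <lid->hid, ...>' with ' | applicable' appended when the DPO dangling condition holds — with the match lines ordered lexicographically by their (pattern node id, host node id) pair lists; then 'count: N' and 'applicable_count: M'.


2 match(es); 2 pass the dangling check.
match: 0->8, 1->5, 2->2, 3->4, 4->12 | applicable
match: 0->8, 1->5, 2->4, 3->2, 4->12 | applicable
count: 2
applicable_count: 2


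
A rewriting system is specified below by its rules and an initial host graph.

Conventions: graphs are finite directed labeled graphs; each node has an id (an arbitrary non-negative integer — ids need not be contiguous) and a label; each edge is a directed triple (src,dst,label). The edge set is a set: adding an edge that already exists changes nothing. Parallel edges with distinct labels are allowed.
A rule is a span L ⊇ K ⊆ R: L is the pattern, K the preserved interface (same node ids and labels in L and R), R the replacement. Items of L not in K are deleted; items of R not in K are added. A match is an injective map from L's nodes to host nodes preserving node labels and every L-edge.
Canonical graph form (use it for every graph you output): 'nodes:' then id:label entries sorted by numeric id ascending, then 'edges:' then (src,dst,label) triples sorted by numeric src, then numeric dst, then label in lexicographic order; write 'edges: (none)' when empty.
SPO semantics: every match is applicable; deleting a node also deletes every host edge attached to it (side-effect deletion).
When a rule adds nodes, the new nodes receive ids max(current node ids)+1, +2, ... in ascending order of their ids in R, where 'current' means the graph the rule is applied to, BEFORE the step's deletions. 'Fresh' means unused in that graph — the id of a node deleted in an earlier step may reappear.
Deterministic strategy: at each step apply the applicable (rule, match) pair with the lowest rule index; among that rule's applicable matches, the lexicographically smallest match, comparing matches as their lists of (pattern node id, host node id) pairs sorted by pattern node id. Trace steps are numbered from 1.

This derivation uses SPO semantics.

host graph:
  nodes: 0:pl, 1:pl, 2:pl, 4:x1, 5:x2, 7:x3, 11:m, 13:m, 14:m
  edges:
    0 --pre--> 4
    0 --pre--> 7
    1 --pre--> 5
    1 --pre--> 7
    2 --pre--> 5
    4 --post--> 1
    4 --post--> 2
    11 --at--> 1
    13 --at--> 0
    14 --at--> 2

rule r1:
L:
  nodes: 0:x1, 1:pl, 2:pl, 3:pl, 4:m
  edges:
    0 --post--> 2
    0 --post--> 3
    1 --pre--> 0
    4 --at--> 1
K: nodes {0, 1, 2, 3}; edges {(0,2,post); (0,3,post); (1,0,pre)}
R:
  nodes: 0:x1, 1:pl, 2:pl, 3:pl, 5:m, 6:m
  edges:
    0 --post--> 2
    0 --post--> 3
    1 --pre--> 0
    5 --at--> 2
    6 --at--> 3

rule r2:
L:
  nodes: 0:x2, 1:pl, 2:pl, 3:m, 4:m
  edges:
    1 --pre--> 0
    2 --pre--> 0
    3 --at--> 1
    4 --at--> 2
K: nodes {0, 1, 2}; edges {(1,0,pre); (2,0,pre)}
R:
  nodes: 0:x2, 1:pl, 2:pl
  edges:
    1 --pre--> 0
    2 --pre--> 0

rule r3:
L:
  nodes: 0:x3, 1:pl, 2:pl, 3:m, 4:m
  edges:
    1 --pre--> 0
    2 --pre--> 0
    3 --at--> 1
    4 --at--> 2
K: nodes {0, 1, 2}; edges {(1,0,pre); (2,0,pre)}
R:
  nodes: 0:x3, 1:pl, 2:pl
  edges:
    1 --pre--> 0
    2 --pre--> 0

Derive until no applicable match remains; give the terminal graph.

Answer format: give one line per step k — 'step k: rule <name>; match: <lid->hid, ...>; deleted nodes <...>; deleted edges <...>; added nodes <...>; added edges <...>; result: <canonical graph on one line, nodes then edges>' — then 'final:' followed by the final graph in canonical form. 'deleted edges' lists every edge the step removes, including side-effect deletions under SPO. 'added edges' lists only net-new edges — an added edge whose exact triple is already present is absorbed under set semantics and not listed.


step 1: rule r1; match: 0->4, 1->0, 2->1, 3->2, 4->13; deleted nodes 13; deleted edges (13,0,at); added nodes 15, 16; added edges (15,1,at); (16,2,at); result: nodes: 0:pl, 1:pl, 2:pl, 4:x1, 5:x2, 7:x3, 11:m, 14:m, 15:m, 16:m edges: (0,4,pre); (0,7,pre); (1,5,pre); (1,7,pre); (2,5,pre); (4,1,post); (4,2,post); (11,1,at); (14,2,at); (15,1,at); (16,2,at)
step 2: rule r2; match: 0->5, 1->1, 2->2, 3->11, 4->14; deleted nodes 11, 14; deleted edges (11,1,at); (14,2,at); added nodes (none); added edges (none); result: nodes: 0:pl, 1:pl, 2:pl, 4:x1, 5:x2, 7:x3, 15:m, 16:m edges: (0,4,pre); (0,7,pre); (1,5,pre); (1,7,pre); (2,5,pre); (4,1,post); (4,2,post); (15,1,at); (16,2,at)
step 3: rule r2; match: 0->5, 1->1, 2->2, 3->15, 4->16; deleted nodes 15, 16; deleted edges (15,1,at); (16,2,at); added nodes (none); added edges (none); result: nodes: 0:pl, 1:pl, 2:pl, 4:x1, 5:x2, 7:x3 edges: (0,4,pre); (0,7,pre); (1,5,pre); (1,7,pre); (2,5,pre); (4,1,post); (4,2,post)
final:
nodes: 0:pl, 1:pl, 2:pl, 4:x1, 5:x2, 7:x3
edges: (0,4,pre); (0,7,pre); (1,5,pre); (1,7,pre); (2,5,pre); (4,1,post); (4,2,post)


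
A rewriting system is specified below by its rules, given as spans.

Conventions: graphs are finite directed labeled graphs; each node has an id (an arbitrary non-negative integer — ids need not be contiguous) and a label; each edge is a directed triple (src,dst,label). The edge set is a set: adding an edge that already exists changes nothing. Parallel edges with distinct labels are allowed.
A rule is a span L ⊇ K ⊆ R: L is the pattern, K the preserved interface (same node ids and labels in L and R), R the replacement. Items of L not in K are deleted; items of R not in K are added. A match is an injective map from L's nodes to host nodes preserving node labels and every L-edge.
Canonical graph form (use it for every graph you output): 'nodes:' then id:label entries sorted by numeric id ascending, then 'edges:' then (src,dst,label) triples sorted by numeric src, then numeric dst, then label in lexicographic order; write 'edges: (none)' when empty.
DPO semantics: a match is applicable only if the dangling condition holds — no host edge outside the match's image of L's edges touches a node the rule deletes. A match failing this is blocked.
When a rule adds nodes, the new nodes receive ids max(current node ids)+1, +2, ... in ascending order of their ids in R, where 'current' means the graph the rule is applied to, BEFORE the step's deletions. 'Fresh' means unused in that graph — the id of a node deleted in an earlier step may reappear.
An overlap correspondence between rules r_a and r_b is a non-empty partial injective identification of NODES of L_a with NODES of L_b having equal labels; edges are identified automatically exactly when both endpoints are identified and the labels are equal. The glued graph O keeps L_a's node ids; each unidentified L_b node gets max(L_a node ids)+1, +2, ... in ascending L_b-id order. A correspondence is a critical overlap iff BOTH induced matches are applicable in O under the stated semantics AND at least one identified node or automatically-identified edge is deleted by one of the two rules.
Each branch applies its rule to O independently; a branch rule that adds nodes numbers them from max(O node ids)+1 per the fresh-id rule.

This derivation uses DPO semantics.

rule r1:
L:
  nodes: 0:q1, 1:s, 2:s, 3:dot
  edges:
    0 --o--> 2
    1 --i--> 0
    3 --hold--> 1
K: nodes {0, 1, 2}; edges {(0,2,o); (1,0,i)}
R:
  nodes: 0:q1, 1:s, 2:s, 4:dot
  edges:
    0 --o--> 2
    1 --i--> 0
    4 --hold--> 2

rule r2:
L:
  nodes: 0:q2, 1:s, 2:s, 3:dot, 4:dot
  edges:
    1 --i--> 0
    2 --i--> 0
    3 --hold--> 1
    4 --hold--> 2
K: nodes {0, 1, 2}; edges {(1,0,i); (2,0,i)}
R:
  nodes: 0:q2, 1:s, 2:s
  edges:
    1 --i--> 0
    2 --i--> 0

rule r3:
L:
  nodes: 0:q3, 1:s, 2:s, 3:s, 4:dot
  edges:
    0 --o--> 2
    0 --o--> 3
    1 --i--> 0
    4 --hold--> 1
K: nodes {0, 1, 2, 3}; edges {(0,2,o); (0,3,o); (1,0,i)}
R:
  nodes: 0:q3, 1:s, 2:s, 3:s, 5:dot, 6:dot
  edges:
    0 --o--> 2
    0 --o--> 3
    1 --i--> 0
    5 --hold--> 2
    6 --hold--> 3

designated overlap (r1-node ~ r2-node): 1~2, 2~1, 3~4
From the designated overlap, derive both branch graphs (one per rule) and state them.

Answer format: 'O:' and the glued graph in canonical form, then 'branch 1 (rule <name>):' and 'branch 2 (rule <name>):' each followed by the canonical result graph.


O:
nodes: 0:q1, 1:s, 2:s, 3:dot, 4:q2, 5:dot
edges: (0,2,o); (1,0,i); (1,4,i); (2,4,i); (3,1,hold); (5,2,hold)
branch 1 (rule r1):
nodes: 0:q1, 1:s, 2:s, 4:q2, 5:dot, 6:dot
edges: (0,2,o); (1,0,i); (1,4,i); (2,4,i); (5,2,hold); (6,2,hold)
branch 2 (rule r2):
nodes: 0:q1, 1:s, 2:s, 4:q2
edges: (0,2,o); (1,0,i); (1,4,i); (2,4,i)


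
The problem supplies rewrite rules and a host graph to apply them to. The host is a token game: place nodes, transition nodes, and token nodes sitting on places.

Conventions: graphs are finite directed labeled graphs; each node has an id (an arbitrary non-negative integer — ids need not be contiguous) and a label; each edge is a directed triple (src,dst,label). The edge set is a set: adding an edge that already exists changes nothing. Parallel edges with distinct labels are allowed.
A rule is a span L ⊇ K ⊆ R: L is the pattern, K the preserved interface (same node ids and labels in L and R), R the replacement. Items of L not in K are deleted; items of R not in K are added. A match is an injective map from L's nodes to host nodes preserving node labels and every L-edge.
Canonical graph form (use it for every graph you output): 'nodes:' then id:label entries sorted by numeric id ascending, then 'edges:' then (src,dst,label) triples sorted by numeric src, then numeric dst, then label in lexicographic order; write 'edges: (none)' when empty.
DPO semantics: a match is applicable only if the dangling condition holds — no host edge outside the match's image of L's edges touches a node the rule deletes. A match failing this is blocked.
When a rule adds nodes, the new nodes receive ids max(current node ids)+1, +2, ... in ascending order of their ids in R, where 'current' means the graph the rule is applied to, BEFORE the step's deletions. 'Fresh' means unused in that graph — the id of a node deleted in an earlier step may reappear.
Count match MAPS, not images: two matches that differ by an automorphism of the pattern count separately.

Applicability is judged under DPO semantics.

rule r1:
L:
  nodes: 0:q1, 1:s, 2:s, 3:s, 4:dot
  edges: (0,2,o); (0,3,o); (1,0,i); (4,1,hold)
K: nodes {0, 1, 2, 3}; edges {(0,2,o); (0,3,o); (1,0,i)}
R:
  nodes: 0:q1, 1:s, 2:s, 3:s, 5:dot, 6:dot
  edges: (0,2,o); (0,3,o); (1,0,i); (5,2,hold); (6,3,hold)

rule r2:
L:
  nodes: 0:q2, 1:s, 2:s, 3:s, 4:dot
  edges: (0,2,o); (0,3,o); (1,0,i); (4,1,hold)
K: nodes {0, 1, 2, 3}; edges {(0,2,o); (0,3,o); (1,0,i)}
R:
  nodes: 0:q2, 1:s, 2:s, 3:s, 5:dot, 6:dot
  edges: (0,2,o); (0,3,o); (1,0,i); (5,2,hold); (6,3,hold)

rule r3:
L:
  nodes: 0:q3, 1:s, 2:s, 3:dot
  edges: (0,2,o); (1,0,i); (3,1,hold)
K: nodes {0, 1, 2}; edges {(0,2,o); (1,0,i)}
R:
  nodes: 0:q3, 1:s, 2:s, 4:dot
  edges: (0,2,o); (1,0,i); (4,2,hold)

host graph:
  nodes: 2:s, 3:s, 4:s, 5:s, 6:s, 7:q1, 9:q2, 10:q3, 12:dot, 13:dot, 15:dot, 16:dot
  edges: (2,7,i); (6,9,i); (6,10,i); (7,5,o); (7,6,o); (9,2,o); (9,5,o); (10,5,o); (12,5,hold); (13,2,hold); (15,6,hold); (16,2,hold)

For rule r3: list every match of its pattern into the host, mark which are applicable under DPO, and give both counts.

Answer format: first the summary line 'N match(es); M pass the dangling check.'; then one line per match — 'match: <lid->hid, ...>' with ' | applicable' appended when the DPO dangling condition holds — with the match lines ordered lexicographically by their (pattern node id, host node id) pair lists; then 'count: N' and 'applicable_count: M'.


1 match(es); 1 pass the dangling check.
match: 0->10, 1->6, 2->5, 3->15 | applicable
count: 1
applicable_count: 1


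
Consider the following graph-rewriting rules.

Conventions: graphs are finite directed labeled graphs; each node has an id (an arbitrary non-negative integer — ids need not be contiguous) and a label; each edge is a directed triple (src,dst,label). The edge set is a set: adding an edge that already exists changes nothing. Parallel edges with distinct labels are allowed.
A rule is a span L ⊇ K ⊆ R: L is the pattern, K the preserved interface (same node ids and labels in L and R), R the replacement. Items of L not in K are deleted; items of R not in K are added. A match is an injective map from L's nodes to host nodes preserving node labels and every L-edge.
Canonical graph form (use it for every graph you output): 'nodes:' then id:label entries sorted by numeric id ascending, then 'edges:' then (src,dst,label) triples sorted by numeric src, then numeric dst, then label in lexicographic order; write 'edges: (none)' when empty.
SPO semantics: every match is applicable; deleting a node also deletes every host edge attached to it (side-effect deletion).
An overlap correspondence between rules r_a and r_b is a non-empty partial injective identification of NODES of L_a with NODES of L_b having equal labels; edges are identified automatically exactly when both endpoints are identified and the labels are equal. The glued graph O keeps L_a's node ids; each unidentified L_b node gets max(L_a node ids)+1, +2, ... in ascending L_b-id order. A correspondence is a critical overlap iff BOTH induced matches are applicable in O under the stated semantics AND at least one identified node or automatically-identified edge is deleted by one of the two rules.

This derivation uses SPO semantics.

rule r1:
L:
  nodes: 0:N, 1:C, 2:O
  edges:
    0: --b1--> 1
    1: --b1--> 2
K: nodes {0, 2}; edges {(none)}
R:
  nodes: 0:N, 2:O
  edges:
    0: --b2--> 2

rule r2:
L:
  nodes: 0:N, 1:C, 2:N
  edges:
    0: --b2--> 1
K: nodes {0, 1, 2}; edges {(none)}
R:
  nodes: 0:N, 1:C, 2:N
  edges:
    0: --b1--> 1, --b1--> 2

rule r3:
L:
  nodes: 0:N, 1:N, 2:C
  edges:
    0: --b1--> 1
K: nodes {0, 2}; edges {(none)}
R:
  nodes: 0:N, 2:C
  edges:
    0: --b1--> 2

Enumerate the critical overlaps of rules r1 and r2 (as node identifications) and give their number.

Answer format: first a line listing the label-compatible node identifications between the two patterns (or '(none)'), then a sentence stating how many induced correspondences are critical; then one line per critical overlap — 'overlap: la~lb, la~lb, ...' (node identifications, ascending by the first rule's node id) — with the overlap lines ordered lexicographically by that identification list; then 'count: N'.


label-compatible node identifications between L(r1) and L(r2): 0~0, 0~2, 1~1
3 of the induced correspondences are critical overlaps of r1 and r2.
overlap: 0~0, 1~1
overlap: 0~2, 1~1
overlap: 1~1
count: 3


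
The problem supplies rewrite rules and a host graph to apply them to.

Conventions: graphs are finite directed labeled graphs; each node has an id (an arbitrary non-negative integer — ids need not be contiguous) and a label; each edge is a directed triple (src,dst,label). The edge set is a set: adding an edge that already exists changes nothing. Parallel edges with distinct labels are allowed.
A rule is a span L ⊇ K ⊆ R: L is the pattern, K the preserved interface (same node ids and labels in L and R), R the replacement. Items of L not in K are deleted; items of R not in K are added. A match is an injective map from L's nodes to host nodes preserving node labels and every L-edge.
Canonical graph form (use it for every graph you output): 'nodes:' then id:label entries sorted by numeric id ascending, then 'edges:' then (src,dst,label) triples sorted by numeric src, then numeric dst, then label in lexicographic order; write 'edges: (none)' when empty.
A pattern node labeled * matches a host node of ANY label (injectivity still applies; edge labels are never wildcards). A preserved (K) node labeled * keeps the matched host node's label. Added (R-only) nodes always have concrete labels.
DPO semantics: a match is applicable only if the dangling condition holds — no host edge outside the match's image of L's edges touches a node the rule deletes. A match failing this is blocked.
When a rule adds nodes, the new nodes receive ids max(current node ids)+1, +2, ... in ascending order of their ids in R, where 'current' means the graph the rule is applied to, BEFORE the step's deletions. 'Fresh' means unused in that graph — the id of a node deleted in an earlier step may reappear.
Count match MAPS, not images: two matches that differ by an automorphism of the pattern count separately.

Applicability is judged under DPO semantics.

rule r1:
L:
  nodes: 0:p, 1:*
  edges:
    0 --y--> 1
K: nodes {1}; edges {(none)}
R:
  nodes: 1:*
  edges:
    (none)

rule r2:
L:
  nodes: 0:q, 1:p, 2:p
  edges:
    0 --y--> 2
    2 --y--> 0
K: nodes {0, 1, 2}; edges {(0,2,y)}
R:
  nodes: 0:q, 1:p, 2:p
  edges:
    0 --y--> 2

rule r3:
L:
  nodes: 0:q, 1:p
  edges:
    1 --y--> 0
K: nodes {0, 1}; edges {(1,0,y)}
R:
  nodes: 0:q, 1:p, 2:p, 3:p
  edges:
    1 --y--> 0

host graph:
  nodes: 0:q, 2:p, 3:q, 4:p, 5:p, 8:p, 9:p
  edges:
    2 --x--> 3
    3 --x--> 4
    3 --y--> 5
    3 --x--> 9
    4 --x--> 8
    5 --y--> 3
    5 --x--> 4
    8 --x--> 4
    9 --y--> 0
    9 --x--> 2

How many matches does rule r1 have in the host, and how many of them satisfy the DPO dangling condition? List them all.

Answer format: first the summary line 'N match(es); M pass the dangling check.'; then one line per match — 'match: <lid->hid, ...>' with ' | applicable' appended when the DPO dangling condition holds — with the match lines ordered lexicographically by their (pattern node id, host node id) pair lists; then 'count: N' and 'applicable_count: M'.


2 match(es); 0 pass the dangling check.
match: 0->5, 1->3
match: 0->9, 1->0
count: 2
applicable_count: 0


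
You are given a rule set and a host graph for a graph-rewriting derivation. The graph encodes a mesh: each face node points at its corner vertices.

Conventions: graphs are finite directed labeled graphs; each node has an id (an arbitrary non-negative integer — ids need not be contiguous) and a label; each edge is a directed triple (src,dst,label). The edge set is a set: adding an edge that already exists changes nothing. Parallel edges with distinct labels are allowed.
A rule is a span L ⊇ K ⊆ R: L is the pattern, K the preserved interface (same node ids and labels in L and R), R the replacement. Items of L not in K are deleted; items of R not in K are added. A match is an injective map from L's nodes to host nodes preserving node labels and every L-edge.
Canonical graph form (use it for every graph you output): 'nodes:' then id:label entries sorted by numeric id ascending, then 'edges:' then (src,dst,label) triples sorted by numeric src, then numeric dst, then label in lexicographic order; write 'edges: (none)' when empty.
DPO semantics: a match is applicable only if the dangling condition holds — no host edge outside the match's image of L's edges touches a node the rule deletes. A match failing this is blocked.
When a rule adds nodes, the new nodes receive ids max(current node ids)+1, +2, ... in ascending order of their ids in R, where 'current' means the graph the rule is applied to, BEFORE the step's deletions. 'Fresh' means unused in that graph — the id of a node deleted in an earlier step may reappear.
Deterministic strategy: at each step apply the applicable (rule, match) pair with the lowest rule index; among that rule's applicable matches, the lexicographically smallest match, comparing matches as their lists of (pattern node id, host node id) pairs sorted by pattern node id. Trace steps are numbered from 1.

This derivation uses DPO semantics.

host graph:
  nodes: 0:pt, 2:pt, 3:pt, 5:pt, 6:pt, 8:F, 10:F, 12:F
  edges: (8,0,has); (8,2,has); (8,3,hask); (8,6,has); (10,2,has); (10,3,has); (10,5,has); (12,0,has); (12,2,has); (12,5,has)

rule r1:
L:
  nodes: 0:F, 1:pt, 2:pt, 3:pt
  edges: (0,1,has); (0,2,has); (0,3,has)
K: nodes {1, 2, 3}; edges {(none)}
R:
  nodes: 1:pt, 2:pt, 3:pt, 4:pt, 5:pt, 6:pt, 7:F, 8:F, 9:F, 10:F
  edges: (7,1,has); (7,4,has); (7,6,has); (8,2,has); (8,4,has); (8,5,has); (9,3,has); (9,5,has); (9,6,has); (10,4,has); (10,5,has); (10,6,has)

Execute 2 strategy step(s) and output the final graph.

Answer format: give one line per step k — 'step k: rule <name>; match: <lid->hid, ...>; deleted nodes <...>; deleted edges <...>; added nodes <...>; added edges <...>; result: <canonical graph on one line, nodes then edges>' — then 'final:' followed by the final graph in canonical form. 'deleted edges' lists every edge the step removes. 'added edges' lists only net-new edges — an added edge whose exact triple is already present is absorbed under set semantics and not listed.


step 1: rule r1; match: 0->10, 1->2, 2->3, 3->5; deleted nodes 10; deleted edges (10,2,has); (10,3,has); (10,5,has); added nodes 13, 14, 15, 16, 17, 18, 19; added edges (16,2,has); (16,13,has); (16,15,has); (17,3,has); (17,13,has); (17,14,has); (18,5,has); (18,14,has); (18,15,has); (19,13,has); (19,14,has); (19,15,has); result: nodes: 0:pt, 2:pt, 3:pt, 5:pt, 6:pt, 8:F, 12:F, 13:pt, 14:pt, 15:pt, 16:F, 17:F, 18:F, 19:F edges: (8,0,has); (8,2,has); (8,3,hask); (8,6,has); (12,0,has); (12,2,has); (12,5,has); (16,2,has); (16,13,has); (16,15,has); (17,3,has); (17,13,has); (17,14,has); (18,5,has); (18,14,has); (18,15,has); (19,13,has); (19,14,has); (19,15,has)
step 2: rule r1; match: 0->12, 1->0, 2->2, 3->5; deleted nodes 12; deleted edges (12,0,has); (12,2,has); (12,5,has); added nodes 20, 21, 22, 23, 24, 25, 26; added edges (23,0,has); (23,20,has); (23,22,has); (24,2,has); (24,20,has); (24,21,has); (25,5,has); (25,21,has); (25,22,has); (26,20,has); (26,21,has); (26,22,has); result: nodes: 0:pt, 2:pt, 3:pt, 5:pt, 6:pt, 8:F, 13:pt, 14:pt, 15:pt, 16:F, 17:F, 18:F, 19:F, 20:pt, 21:pt, 22:pt, 23:F, 24:F, 25:F, 26:F edges: (8,0,has); (8,2,has); (8,3,hask); (8,6,has); (16,2,has); (16,13,has); (16,15,has); (17,3,has); (17,13,has); (17,14,has); (18,5,has); (18,14,has); (18,15,has); (19,13,has); (19,14,has); (19,15,has); (23,0,has); (23,20,has); (23,22,has); (24,2,has); (24,20,has); (24,21,has); (25,5,has); (25,21,has); (25,22,has); (26,20,has); (26,21,has); (26,22,has)
final:
nodes: 0:pt, 2:pt, 3:pt, 5:pt, 6:pt, 8:F, 13:pt, 14:pt, 15:pt, 16:F, 17:F, 18:F, 19:F, 20:pt, 21:pt, 22:pt, 23:F, 24:F, 25:F, 26:F
edges: (8,0,has); (8,2,has); (8,3,hask); (8,6,has); (16,2,has); (16,13,has); (16,15,has); (17,3,has); (17,13,has); (17,14,has); (18,5,has); (18,14,has); (18,15,has); (19,13,has); (19,14,has); (19,15,has); (23,0,has); (23,20,has); (23,22,has); (24,2,has); (24,20,has); (24,21,has); (25,5,has); (25,21,has); (25,22,has); (26,20,has); (26,21,has); (26,22,has)
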